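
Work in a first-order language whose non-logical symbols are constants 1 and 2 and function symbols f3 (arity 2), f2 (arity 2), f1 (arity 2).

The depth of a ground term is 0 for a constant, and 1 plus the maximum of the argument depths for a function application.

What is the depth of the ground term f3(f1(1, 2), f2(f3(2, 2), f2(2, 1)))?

3

depth(f1(1, 2)) = 1 + max(0, 0) = 1
depth(f3(2, 2)) = 1 + max(0, 0) = 1
depth(f2(2, 1)) = 1 + max(0, 0) = 1
depth(f2(f3(2, 2), f2(2, 1))) = 1 + max(1, 1) = 2
depth(f3(f1(1, 2), f2(f3(2, 2), f2(2, 1)))) = 1 + max(1, 2) = 3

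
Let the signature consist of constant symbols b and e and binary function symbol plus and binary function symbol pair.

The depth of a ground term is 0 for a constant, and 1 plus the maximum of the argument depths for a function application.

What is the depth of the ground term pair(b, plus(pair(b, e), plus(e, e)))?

depth(pair(b, e)) = 1 + max(0, 0) = 1
depth(plus(e, e)) = 1 + max(0, 0) = 1
depth(plus(pair(b, e), plus(e, e))) = 1 + max(1, 1) = 2
depth(pair(b, plus(pair(b, e), plus(e, e)))) = 1 + max(0, 2) = 3

3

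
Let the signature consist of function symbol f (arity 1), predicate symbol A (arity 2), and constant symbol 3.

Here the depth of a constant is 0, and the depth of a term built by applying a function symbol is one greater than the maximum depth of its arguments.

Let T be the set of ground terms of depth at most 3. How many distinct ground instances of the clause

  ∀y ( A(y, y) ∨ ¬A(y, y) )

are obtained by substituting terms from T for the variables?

Ground terms of depth ≤ 3:
  Count level by level. With function symbols f/1, the terms of depth ≤ k are the 1 constant together with each function applied to depth-≤(k−1) tuples, so N_k = 1 + N_{k-1}.
  N_0 = 1
  N_1 = 1 + 1 = 2
  N_2 = 1 + 2 = 3
  N_3 = 1 + 3 = 4
So there are 4 ground terms available for substitution.
The clause has 1 distinct variable (y), which appears in the body. In the free term algebra distinct substitutions yield syntactically distinct ground instances.
Number of ground instances = 4.

4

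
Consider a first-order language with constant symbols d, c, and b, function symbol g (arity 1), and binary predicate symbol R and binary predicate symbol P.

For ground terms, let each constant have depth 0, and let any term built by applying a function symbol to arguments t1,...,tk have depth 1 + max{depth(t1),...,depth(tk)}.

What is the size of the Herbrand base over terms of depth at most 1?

72

First count ground terms of depth ≤ 1.
If N_k denotes the number of depth-≤k ground terms, the 3 constants give N_0 = 3, and each function symbol of arity r contributes N_{k-1}^r new terms at level k: N_k = 3 + N_{k-1}.
N_0 = 3
N_1 = 3 + 3 = 6
Explicitly: d, c, b, g(d), g(c), g(b).
So |H| = 6.
For each predicate symbol, the number of ground atoms is |H| raised to its arity; summing:
  R: 6^2 = 36;  P: 6^2 = 36
Total ground atoms: 36 + 36 = 72.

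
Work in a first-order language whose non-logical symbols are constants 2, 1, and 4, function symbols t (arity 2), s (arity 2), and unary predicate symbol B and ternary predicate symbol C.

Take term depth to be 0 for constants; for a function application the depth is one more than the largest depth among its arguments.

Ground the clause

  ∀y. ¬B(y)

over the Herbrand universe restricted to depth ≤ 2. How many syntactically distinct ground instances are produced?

885

Ground terms of depth ≤ 2:
  Write N_k for the number of ground terms of depth ≤ k. A term of depth ≤ k is either a constant or a function symbol applied to arguments of depth ≤ k−1, so N_k = 3 + N_{k-1}^2 + N_{k-1}^2.
  N_0 = 3
  N_1 = 3 + 3^2 + 3^2 = 21
  N_2 = 3 + 21^2 + 21^2 = 885
So there are 885 ground terms available for substitution.
The variable y ranges independently over the available ground terms, and distinct assignments produce distinct instances.
Number of ground instances = 885.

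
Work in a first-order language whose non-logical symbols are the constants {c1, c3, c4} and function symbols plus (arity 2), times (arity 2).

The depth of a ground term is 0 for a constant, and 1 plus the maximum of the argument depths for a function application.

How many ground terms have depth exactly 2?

Write N_k for the number of ground terms of depth ≤ k. A term of depth ≤ k is either a constant or a function symbol applied to arguments of depth ≤ k−1, so N_k = 3 + N_{k-1}^2 + N_{k-1}^2.
N_0 = 3
N_1 = 3 + 3^2 + 3^2 = 21
N_2 = 3 + 21^2 + 21^2 = 885
Terms of depth exactly 2: N_2 − N_1 = 885 − 21 = 864.

864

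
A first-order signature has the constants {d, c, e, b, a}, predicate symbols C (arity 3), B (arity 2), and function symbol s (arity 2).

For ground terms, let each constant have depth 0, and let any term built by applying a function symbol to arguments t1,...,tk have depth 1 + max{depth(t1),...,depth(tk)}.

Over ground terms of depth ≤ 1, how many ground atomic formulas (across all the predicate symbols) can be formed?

27900

First count ground terms of depth ≤ 1.
Let N_k = |{terms of depth ≤ k}|. Then N_0 = 5 and N_k = 5 + N_{k-1}^2 for k ≥ 1 (one summand per function symbol, arity giving the exponent).
N_0 = 5
N_1 = 5 + 5^2 = 30
So |H| = 30.
Each predicate of arity r yields |H|^r ground atoms (one per choice of an r-tuple from H):
  C: 30^3 = 27000;  B: 30^2 = 900
Total ground atoms: 27000 + 900 = 27900.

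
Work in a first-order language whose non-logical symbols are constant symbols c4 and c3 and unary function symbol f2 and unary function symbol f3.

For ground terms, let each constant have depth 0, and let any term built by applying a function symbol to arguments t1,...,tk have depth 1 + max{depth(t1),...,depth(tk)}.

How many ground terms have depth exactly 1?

4

Count level by level. With function symbols f2/1, f3/1, the terms of depth ≤ k are the 2 constants together with each function applied to depth-≤(k−1) tuples, so N_k = 2 + N_{k-1} + N_{k-1}.
N_0 = 2
N_1 = 2 + 2 + 2 = 6
Terms of depth exactly 1: N_1 − N_0 = 6 − 2 = 4.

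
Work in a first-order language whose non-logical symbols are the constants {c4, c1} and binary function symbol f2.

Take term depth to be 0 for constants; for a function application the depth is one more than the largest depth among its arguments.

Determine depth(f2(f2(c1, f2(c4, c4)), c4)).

depth(f2(c4, c4)) = 1 + max(0, 0) = 1
depth(f2(c1, f2(c4, c4))) = 1 + max(0, 1) = 2
depth(f2(f2(c1, f2(c4, c4)), c4)) = 1 + max(2, 0) = 3

3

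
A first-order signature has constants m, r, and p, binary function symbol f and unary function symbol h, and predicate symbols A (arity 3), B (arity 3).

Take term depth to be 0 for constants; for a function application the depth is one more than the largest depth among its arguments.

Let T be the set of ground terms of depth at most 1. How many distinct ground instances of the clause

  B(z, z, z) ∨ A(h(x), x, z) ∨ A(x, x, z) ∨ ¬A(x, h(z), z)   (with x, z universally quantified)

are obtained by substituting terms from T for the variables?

Ground terms of depth ≤ 1:
  If N_k denotes the number of depth-≤k ground terms, the 3 constants give N_0 = 3, and each function symbol of arity r contributes N_{k-1}^r new terms at level k: N_k = 3 + N_{k-1}^2 + N_{k-1}.
  N_0 = 3
  N_1 = 3 + 3^2 + 3 = 15
So there are 15 ground terms available for substitution.
There are 2 variables to instantiate (x, z), each occurring in at least one literal, so different choices give different ground instances.
Number of ground instances = 15^2 = 225.

225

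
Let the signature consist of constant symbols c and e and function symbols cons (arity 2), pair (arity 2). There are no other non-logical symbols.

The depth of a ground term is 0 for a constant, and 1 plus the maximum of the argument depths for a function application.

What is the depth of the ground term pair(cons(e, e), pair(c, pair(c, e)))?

3

depth(cons(e, e)) = 1 + max(0, 0) = 1
depth(pair(c, e)) = 1 + max(0, 0) = 1
depth(pair(c, pair(c, e))) = 1 + max(0, 1) = 2
depth(pair(cons(e, e), pair(c, pair(c, e)))) = 1 + max(1, 2) = 3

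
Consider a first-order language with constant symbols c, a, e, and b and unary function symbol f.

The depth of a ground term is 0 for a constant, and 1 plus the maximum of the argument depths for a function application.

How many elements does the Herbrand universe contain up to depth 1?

Let N_k count ground terms of depth at most k. Each non-constant term of depth ≤ k is some function symbol applied to depth-≤(k−1) arguments, giving N_k = 4 + N_{k-1}.
N_0 = 4
N_1 = 4 + 4 = 8
Explicitly: c, a, e, b, f(c), f(a), f(e), f(b).

8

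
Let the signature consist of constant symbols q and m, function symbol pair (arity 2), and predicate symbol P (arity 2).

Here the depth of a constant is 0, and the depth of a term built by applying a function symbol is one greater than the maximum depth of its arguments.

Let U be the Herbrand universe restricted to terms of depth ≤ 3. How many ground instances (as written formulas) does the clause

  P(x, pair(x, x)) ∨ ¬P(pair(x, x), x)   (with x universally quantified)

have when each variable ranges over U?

Ground terms of depth ≤ 3:
  Write N_k for the number of ground terms of depth ≤ k. A term of depth ≤ k is either a constant or a function symbol applied to arguments of depth ≤ k−1, so N_k = 2 + N_{k-1}^2.
  N_0 = 2
  N_1 = 2 + 2^2 = 6
  N_2 = 2 + 6^2 = 38
  N_3 = 2 + 38^2 = 1446
So there are 1446 ground terms available for substitution.
The body mentions the single quantified variable x; since ground terms form a free algebra, no two substitutions collapse to the same formula.
Number of ground instances = 1446.

1446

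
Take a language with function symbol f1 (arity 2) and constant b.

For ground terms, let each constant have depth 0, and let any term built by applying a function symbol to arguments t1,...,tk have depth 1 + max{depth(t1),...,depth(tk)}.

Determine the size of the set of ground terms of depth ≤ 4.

677

If N_k denotes the number of depth-≤k ground terms, the 1 constant gives N_0 = 1, and each function symbol of arity r contributes N_{k-1}^r new terms at level k: N_k = 1 + N_{k-1}^2.
N_0 = 1
N_1 = 1 + 1^2 = 2
N_2 = 1 + 2^2 = 5
N_3 = 1 + 5^2 = 26
N_4 = 1 + 26^2 = 677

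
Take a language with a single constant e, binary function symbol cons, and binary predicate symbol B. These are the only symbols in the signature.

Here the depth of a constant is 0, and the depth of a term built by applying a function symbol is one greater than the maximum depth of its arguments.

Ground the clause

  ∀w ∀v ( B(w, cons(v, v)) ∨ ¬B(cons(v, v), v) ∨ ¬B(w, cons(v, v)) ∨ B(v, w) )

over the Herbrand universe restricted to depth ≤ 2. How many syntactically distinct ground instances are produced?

Ground terms of depth ≤ 2:
  Count level by level. With function symbols cons/2, the terms of depth ≤ k are the 1 constant together with each function applied to depth-≤(k−1) tuples, so N_k = 1 + N_{k-1}^2.
  N_0 = 1
  N_1 = 1 + 1^2 = 2
  N_2 = 1 + 2^2 = 5
So there are 5 ground terms available for substitution.
The clause has 2 distinct variables (w, v), each appearing in the body. In the free term algebra distinct substitutions yield syntactically distinct ground instances.
Number of ground instances = 5^2 = 25.

25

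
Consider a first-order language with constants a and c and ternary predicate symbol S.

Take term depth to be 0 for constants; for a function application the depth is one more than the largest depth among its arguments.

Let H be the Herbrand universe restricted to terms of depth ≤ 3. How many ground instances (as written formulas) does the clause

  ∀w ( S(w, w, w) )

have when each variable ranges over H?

Ground terms of depth ≤ 3:
  With no function symbols every ground term is a constant, so there are exactly 2 ground terms at every depth bound.
  N_0 = 2
  N_1 = 2
  N_2 = 2
  N_3 = 2
So there are 2 ground terms available for substitution.
There is 1 variable to instantiate (w),  occurring in at least one literal, so different choices give different ground instances.
Number of ground instances = 2.

2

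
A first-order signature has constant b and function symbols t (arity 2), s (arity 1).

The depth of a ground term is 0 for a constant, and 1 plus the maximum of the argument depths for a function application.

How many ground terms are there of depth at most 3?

Let N_k = |{terms of depth ≤ k}|. Then N_0 = 1 and N_k = 1 + N_{k-1}^2 + N_{k-1} for k ≥ 1 (one summand per function symbol, arity giving the exponent).
N_0 = 1
N_1 = 1 + 1^2 + 1 = 3
N_2 = 1 + 3^2 + 3 = 13
N_3 = 1 + 13^2 + 13 = 183

183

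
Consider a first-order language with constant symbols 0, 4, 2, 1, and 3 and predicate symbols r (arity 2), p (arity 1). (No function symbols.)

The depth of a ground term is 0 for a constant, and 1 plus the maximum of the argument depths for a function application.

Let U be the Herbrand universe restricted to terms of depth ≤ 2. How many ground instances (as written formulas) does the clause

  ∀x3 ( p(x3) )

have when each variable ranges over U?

5

Ground terms of depth ≤ 2:
  With no function symbols every ground term is a constant, so there are exactly 5 ground terms at every depth bound.
  N_0 = 5
  N_1 = 5
  N_2 = 5
So there are 5 ground terms available for substitution.
The variable x3 ranges independently over the available ground terms, and distinct assignments produce distinct instances.
Number of ground instances = 5.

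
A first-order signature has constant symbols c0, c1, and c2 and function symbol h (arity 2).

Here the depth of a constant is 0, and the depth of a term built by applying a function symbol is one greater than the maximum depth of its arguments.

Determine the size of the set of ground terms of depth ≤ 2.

Write N_k for the number of ground terms of depth ≤ k. A term of depth ≤ k is either a constant or a function symbol applied to arguments of depth ≤ k−1, so N_k = 3 + N_{k-1}^2.
N_0 = 3
N_1 = 3 + 3^2 = 12
N_2 = 3 + 12^2 = 147

147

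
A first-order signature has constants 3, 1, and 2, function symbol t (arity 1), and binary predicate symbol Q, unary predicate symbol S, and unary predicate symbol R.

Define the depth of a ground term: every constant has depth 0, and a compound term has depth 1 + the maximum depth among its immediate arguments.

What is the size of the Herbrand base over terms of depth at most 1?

First count ground terms of depth ≤ 1.
Let N_k count ground terms of depth at most k. Each non-constant term of depth ≤ k is some function symbol applied to depth-≤(k−1) arguments, giving N_k = 3 + N_{k-1}.
N_0 = 3
N_1 = 3 + 3 = 6
Explicitly: 3, 1, 2, t(3), t(1), t(2).
So |H| = 6.
Ground atoms are formed by filling each argument slot of a predicate with a term from H, so an r-ary predicate gives |H|^r atoms:
  Q: 6^2 = 36;  S: 6;  R: 6
Total ground atoms: 36 + 6 + 6 = 48.

48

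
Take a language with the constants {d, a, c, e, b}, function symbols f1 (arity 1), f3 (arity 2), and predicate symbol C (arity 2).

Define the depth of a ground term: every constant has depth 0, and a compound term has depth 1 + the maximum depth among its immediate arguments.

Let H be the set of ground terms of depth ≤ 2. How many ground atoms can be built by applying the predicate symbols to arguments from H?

1600225

First count ground terms of depth ≤ 2.
Write N_k for the number of ground terms of depth ≤ k. A term of depth ≤ k is either a constant or a function symbol applied to arguments of depth ≤ k−1, so N_k = 5 + N_{k-1} + N_{k-1}^2.
N_0 = 5
N_1 = 5 + 5 + 5^2 = 35
N_2 = 5 + 35 + 35^2 = 1265
So |H| = 1265.
Each predicate of arity r yields |H|^r ground atoms (one per choice of an r-tuple from H):
  C: 1265^2 = 1600225
Total ground atoms: 1600225.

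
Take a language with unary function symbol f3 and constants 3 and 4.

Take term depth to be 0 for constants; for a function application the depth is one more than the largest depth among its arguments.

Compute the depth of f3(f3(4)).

2

depth(f3(4)) = 1 + depth(4) = 1 + 0 = 1
depth(f3(f3(4))) = 1 + depth(f3(4)) = 1 + 1 = 2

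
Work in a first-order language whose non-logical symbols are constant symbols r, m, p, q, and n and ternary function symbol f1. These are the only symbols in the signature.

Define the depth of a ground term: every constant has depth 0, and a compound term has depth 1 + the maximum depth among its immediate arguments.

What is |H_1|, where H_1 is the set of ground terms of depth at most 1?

If N_k denotes the number of depth-≤k ground terms, the 5 constants give N_0 = 5, and each function symbol of arity r contributes N_{k-1}^r new terms at level k: N_k = 5 + N_{k-1}^3.
N_0 = 5
N_1 = 5 + 5^3 = 130

130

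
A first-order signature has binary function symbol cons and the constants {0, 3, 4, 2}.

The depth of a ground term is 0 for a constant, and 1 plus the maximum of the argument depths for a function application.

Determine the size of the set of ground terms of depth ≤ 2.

Count level by level. With function symbols cons/2, the terms of depth ≤ k are the 4 constants together with each function applied to depth-≤(k−1) tuples, so N_k = 4 + N_{k-1}^2.
N_0 = 4
N_1 = 4 + 4^2 = 20
N_2 = 4 + 20^2 = 404

404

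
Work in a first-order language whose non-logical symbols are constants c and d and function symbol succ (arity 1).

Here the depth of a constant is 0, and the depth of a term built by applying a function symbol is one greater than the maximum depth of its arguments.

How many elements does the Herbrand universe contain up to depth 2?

If N_k denotes the number of depth-≤k ground terms, the 2 constants give N_0 = 2, and each function symbol of arity r contributes N_{k-1}^r new terms at level k: N_k = 2 + N_{k-1}.
N_0 = 2
N_1 = 2 + 2 = 4
N_2 = 2 + 4 = 6
Explicitly: c, d, succ(c), succ(d), succ(succ(c)), succ(succ(d)).

6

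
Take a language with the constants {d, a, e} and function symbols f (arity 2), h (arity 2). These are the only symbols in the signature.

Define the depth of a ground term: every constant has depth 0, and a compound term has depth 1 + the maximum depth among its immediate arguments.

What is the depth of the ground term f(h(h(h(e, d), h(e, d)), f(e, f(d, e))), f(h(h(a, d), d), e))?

depth(h(e, d)) = 1 + max(0, 0) = 1
depth(h(h(e, d), h(e, d))) = 1 + max(1, 1) = 2
depth(f(d, e)) = 1 + max(0, 0) = 1
depth(f(e, f(d, e))) = 1 + max(0, 1) = 2
depth(h(h(h(e, d), h(e, d)), f(e, f(d, e)))) = 1 + max(2, 2) = 3
depth(h(a, d)) = 1 + max(0, 0) = 1
depth(h(h(a, d), d)) = 1 + max(1, 0) = 2
depth(f(h(h(a, d), d), e)) = 1 + max(2, 0) = 3
depth(f(h(h(h(e, d), h(e, d)), f(e, f(d, e))), f(h(h(a, d), d), e))) = 1 + max(3, 3) = 4

4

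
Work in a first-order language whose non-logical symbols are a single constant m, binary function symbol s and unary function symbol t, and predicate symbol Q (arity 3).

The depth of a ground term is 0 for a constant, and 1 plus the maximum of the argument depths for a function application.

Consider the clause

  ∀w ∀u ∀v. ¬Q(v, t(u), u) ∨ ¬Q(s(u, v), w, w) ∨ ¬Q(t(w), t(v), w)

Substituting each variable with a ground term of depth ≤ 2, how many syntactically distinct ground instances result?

2197

Ground terms of depth ≤ 2:
  Let N_k count ground terms of depth at most k. Each non-constant term of depth ≤ k is some function symbol applied to depth-≤(k−1) arguments, giving N_k = 1 + N_{k-1}^2 + N_{k-1}.
  N_0 = 1
  N_1 = 1 + 1^2 + 1 = 3
  N_2 = 1 + 3^2 + 3 = 13
So there are 13 ground terms available for substitution.
The clause has 3 distinct variables (w, u, v), each appearing in the body. In the free term algebra distinct substitutions yield syntactically distinct ground instances.
Number of ground instances = 13^3 = 2197.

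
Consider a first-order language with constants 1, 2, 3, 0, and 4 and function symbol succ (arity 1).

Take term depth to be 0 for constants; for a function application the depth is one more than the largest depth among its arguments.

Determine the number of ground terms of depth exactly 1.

Let N_k = |{terms of depth ≤ k}|. Then N_0 = 5 and N_k = 5 + N_{k-1} for k ≥ 1 (one summand per function symbol, arity giving the exponent).
N_0 = 5
N_1 = 5 + 5 = 10
Terms of depth exactly 1: N_1 − N_0 = 10 − 5 = 5.

5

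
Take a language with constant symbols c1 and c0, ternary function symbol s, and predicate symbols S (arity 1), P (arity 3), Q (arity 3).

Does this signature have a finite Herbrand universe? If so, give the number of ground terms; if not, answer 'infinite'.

infinite

The signature has at least one function symbol (s, arity 3) and at least one constant (c1).
Iterating s gives infinitely many distinct ground terms: c1, s(c1, c1, c1), s(s(c1, c1, c1), s(c1, c1, c1), s(c1, c1, c1)), ...
So the Herbrand universe is infinite.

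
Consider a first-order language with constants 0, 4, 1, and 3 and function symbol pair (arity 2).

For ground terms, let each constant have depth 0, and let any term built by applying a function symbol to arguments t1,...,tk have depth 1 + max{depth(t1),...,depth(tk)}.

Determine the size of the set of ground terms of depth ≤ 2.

404

Let N_k count ground terms of depth at most k. Each non-constant term of depth ≤ k is some function symbol applied to depth-≤(k−1) arguments, giving N_k = 4 + N_{k-1}^2.
N_0 = 4
N_1 = 4 + 4^2 = 20
N_2 = 4 + 20^2 = 404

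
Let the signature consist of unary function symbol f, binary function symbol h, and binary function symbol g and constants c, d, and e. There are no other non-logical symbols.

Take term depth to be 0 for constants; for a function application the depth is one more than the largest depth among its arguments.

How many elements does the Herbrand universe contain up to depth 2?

If N_k denotes the number of depth-≤k ground terms, the 3 constants give N_0 = 3, and each function symbol of arity r contributes N_{k-1}^r new terms at level k: N_k = 3 + N_{k-1} + N_{k-1}^2 + N_{k-1}^2.
N_0 = 3
N_1 = 3 + 3 + 3^2 + 3^2 = 24
N_2 = 3 + 24 + 24^2 + 24^2 = 1179

1179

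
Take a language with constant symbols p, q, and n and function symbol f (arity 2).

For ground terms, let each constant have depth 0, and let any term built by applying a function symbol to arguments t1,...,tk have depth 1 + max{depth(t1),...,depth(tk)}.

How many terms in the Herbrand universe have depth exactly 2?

135

Let N_k = |{terms of depth ≤ k}|. Then N_0 = 3 and N_k = 3 + N_{k-1}^2 for k ≥ 1 (one summand per function symbol, arity giving the exponent).
N_0 = 3
N_1 = 3 + 3^2 = 12
N_2 = 3 + 12^2 = 147
Terms of depth exactly 2: N_2 − N_1 = 147 − 12 = 135.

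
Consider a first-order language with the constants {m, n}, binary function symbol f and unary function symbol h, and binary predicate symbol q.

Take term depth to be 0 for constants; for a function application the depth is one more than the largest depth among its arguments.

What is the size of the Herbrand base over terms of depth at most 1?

64

First count ground terms of depth ≤ 1.
Let N_k count ground terms of depth at most k. Each non-constant term of depth ≤ k is some function symbol applied to depth-≤(k−1) arguments, giving N_k = 2 + N_{k-1}^2 + N_{k-1}.
N_0 = 2
N_1 = 2 + 2^2 + 2 = 8
So |H| = 8.
Ground atoms are formed by filling each argument slot of a predicate with a term from H, so an r-ary predicate gives |H|^r atoms:
  q: 8^2 = 64
Total ground atoms: 64.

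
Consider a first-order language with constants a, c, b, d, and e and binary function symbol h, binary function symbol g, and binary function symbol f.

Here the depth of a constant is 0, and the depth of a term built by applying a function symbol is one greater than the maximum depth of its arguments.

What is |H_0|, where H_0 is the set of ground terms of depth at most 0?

Let N_k = |{terms of depth ≤ k}|. Then N_0 = 5 and N_k = 5 + N_{k-1}^2 + N_{k-1}^2 + N_{k-1}^2 for k ≥ 1 (one summand per function symbol, arity giving the exponent).
N_0 = 5
Explicitly: a, c, b, d, e.

5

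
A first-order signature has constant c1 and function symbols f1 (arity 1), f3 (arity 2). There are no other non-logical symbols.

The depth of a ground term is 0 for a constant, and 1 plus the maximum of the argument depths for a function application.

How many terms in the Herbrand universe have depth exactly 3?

170

Let N_k count ground terms of depth at most k. Each non-constant term of depth ≤ k is some function symbol applied to depth-≤(k−1) arguments, giving N_k = 1 + N_{k-1} + N_{k-1}^2.
N_0 = 1
N_1 = 1 + 1 + 1^2 = 3
N_2 = 1 + 3 + 3^2 = 13
N_3 = 1 + 13 + 13^2 = 183
Terms of depth exactly 3: N_3 − N_2 = 183 − 13 = 170.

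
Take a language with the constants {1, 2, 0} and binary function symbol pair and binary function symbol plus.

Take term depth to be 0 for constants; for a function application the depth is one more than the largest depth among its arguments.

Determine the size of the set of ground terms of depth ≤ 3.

1566453

Let N_k count ground terms of depth at most k. Each non-constant term of depth ≤ k is some function symbol applied to depth-≤(k−1) arguments, giving N_k = 3 + N_{k-1}^2 + N_{k-1}^2.
N_0 = 3
N_1 = 3 + 3^2 + 3^2 = 21
N_2 = 3 + 21^2 + 21^2 = 885
N_3 = 3 + 885^2 + 885^2 = 1566453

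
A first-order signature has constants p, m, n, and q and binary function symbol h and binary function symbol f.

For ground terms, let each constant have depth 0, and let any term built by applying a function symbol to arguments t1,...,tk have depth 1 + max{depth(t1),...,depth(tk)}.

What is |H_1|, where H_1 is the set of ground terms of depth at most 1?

36

Count level by level. With function symbols h/2, f/2, the terms of depth ≤ k are the 4 constants together with each function applied to depth-≤(k−1) tuples, so N_k = 4 + N_{k-1}^2 + N_{k-1}^2.
N_0 = 4
N_1 = 4 + 4^2 + 4^2 = 36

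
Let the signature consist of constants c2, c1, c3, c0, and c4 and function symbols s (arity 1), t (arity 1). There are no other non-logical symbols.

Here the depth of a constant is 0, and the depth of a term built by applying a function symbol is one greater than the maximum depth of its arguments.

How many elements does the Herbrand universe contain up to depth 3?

If N_k denotes the number of depth-≤k ground terms, the 5 constants give N_0 = 5, and each function symbol of arity r contributes N_{k-1}^r new terms at level k: N_k = 5 + N_{k-1} + N_{k-1}.
N_0 = 5
N_1 = 5 + 5 + 5 = 15
N_2 = 5 + 15 + 15 = 35
N_3 = 5 + 35 + 35 = 75

75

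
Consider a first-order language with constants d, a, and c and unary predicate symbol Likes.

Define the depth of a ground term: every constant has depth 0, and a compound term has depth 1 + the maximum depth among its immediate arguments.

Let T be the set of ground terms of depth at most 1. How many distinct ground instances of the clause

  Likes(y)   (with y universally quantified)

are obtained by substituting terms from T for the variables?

3

Ground terms of depth ≤ 1:
  With no function symbols every ground term is a constant, so there are exactly 3 ground terms at every depth bound.
  N_0 = 3
  N_1 = 3
  Explicitly: d, a, c.
So there are 3 ground terms available for substitution.
There is 1 variable to instantiate (y),  occurring in at least one literal, so different choices give different ground instances.
Number of ground instances = 3.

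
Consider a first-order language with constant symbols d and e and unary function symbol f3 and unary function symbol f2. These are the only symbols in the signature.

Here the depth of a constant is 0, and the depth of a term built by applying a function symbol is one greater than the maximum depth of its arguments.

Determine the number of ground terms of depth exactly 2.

If N_k denotes the number of depth-≤k ground terms, the 2 constants give N_0 = 2, and each function symbol of arity r contributes N_{k-1}^r new terms at level k: N_k = 2 + N_{k-1} + N_{k-1}.
N_0 = 2
N_1 = 2 + 2 + 2 = 6
N_2 = 2 + 6 + 6 = 14
Terms of depth exactly 2: N_2 − N_1 = 14 − 6 = 8.

8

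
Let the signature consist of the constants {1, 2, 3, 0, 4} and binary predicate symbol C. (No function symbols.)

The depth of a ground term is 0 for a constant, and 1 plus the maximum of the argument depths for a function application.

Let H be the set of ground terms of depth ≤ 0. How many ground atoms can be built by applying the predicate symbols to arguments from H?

First count ground terms of depth ≤ 0.
With no function symbols every ground term is a constant, so there are exactly 5 ground terms at every depth bound.
N_0 = 5
Explicitly: 1, 2, 3, 0, 4.
So |H| = 5.
Each predicate of arity r yields |H|^r ground atoms (one per choice of an r-tuple from H):
  C: 5^2 = 25
Total ground atoms: 25.

25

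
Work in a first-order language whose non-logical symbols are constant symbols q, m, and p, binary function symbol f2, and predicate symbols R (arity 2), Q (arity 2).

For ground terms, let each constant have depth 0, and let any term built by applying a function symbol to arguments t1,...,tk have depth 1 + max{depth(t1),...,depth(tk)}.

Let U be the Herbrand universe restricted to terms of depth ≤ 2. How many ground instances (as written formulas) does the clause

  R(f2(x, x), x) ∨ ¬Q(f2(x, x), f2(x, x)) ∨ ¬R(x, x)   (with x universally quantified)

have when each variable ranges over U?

147

Ground terms of depth ≤ 2:
  If N_k denotes the number of depth-≤k ground terms, the 3 constants give N_0 = 3, and each function symbol of arity r contributes N_{k-1}^r new terms at level k: N_k = 3 + N_{k-1}^2.
  N_0 = 3
  N_1 = 3 + 3^2 = 12
  N_2 = 3 + 12^2 = 147
So there are 147 ground terms available for substitution.
The body mentions the single quantified variable x; since ground terms form a free algebra, no two substitutions collapse to the same formula.
Number of ground instances = 147.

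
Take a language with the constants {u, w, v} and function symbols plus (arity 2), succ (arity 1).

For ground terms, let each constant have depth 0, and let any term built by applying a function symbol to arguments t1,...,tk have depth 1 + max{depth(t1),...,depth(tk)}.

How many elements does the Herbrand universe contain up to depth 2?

Write N_k for the number of ground terms of depth ≤ k. A term of depth ≤ k is either a constant or a function symbol applied to arguments of depth ≤ k−1, so N_k = 3 + N_{k-1}^2 + N_{k-1}.
N_0 = 3
N_1 = 3 + 3^2 + 3 = 15
N_2 = 3 + 15^2 + 15 = 243

243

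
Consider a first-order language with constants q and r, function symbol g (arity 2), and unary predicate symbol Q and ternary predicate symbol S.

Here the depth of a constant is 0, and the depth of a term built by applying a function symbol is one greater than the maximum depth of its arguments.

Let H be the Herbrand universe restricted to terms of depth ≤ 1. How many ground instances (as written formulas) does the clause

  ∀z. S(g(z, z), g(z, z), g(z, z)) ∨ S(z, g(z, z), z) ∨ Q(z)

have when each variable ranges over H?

Ground terms of depth ≤ 1:
  Count level by level. With function symbols g/2, the terms of depth ≤ k are the 2 constants together with each function applied to depth-≤(k−1) tuples, so N_k = 2 + N_{k-1}^2.
  N_0 = 2
  N_1 = 2 + 2^2 = 6
  Explicitly: q, r, g(q, q), g(q, r), g(r, q), g(r, r).
So there are 6 ground terms available for substitution.
The variable z ranges independently over the available ground terms, and distinct assignments produce distinct instances.
Number of ground instances = 6.

6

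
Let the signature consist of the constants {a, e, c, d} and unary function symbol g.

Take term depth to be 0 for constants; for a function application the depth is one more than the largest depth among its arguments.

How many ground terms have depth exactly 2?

Write N_k for the number of ground terms of depth ≤ k. A term of depth ≤ k is either a constant or a function symbol applied to arguments of depth ≤ k−1, so N_k = 4 + N_{k-1}.
N_0 = 4
N_1 = 4 + 4 = 8
N_2 = 4 + 8 = 12
Terms of depth exactly 2: N_2 − N_1 = 12 − 8 = 4.

4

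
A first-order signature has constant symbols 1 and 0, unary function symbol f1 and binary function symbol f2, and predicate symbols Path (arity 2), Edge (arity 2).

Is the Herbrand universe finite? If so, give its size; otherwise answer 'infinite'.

The signature has at least one function symbol (f1, arity 1) and at least one constant (1).
Iterating f1 gives infinitely many distinct ground terms: 1, f1(1), f1(f1(1)), ...
So the Herbrand universe is infinite.

infinite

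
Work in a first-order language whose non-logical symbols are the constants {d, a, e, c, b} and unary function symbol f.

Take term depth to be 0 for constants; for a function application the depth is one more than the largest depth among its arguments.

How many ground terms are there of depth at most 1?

10

Let N_k = |{terms of depth ≤ k}|. Then N_0 = 5 and N_k = 5 + N_{k-1} for k ≥ 1 (one summand per function symbol, arity giving the exponent).
N_0 = 5
N_1 = 5 + 5 = 10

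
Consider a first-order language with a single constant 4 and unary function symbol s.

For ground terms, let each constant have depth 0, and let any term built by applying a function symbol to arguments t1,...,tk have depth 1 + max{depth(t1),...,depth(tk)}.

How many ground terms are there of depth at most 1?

Let N_k = |{terms of depth ≤ k}|. Then N_0 = 1 and N_k = 1 + N_{k-1} for k ≥ 1 (one summand per function symbol, arity giving the exponent).
N_0 = 1
N_1 = 1 + 1 = 2

2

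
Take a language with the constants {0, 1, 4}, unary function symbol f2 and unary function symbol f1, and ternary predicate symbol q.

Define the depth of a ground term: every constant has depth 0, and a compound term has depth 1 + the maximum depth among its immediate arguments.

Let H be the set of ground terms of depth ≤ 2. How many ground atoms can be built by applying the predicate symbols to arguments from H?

First count ground terms of depth ≤ 2.
Write N_k for the number of ground terms of depth ≤ k. A term of depth ≤ k is either a constant or a function symbol applied to arguments of depth ≤ k−1, so N_k = 3 + N_{k-1} + N_{k-1}.
N_0 = 3
N_1 = 3 + 3 + 3 = 9
N_2 = 3 + 9 + 9 = 21
So |H| = 21.
Each predicate of arity r yields |H|^r ground atoms (one per choice of an r-tuple from H):
  q: 21^3 = 9261
Total ground atoms: 9261.

9261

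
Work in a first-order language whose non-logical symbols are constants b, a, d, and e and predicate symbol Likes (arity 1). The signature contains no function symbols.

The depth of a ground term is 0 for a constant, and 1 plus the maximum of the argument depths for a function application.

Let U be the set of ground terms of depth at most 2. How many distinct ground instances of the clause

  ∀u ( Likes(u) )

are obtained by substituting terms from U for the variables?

Ground terms of depth ≤ 2:
  With no function symbols every ground term is a constant, so there are exactly 4 ground terms at every depth bound.
  N_0 = 4
  N_1 = 4
  N_2 = 4
  Explicitly: b, a, d, e.
So there are 4 ground terms available for substitution.
There is 1 variable to instantiate (u),  occurring in at least one literal, so different choices give different ground instances.
Number of ground instances = 4.

4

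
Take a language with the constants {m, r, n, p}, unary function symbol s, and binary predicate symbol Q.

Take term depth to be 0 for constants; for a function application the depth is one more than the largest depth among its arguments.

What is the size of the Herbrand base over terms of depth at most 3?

256

First count ground terms of depth ≤ 3.
Let N_k = |{terms of depth ≤ k}|. Then N_0 = 4 and N_k = 4 + N_{k-1} for k ≥ 1 (one summand per function symbol, arity giving the exponent).
N_0 = 4
N_1 = 4 + 4 = 8
N_2 = 4 + 8 = 12
N_3 = 4 + 12 = 16
So |H| = 16.
For each predicate symbol, the number of ground atoms is |H| raised to its arity; summing:
  Q: 16^2 = 256
Total ground atoms: 256.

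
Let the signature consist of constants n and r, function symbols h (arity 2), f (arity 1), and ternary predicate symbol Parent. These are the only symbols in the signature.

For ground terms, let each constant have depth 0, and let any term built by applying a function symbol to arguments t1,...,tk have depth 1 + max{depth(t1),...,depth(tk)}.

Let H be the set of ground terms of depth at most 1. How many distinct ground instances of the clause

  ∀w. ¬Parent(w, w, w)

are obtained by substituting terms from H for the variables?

Ground terms of depth ≤ 1:
  Write N_k for the number of ground terms of depth ≤ k. A term of depth ≤ k is either a constant or a function symbol applied to arguments of depth ≤ k−1, so N_k = 2 + N_{k-1}^2 + N_{k-1}.
  N_0 = 2
  N_1 = 2 + 2^2 + 2 = 8
  Explicitly: n, r, h(n, n), h(n, r), h(r, n), h(r, r), f(n), f(r).
So there are 8 ground terms available for substitution.
The variable w ranges independently over the available ground terms, and distinct assignments produce distinct instances.
Number of ground instances = 8.

8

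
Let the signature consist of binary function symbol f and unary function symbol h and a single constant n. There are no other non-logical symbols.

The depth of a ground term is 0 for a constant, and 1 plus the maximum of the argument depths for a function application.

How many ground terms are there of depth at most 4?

33673

Write N_k for the number of ground terms of depth ≤ k. A term of depth ≤ k is either a constant or a function symbol applied to arguments of depth ≤ k−1, so N_k = 1 + N_{k-1}^2 + N_{k-1}.
N_0 = 1
N_1 = 1 + 1^2 + 1 = 3
N_2 = 1 + 3^2 + 3 = 13
N_3 = 1 + 13^2 + 13 = 183
N_4 = 1 + 183^2 + 183 = 33673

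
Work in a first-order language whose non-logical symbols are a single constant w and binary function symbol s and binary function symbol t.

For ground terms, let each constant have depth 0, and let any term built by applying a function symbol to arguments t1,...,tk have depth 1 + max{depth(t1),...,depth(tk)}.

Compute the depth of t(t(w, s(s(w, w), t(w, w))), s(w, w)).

depth(s(w, w)) = 1 + max(0, 0) = 1
depth(t(w, w)) = 1 + max(0, 0) = 1
depth(s(s(w, w), t(w, w))) = 1 + max(1, 1) = 2
depth(t(w, s(s(w, w), t(w, w)))) = 1 + max(0, 2) = 3
depth(t(t(w, s(s(w, w), t(w, w))), s(w, w))) = 1 + max(3, 1) = 4

4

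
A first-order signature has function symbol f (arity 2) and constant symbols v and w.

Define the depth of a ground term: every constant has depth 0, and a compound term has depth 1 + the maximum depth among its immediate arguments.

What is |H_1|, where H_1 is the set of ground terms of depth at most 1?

Let N_k = |{terms of depth ≤ k}|. Then N_0 = 2 and N_k = 2 + N_{k-1}^2 for k ≥ 1 (one summand per function symbol, arity giving the exponent).
N_0 = 2
N_1 = 2 + 2^2 = 6

6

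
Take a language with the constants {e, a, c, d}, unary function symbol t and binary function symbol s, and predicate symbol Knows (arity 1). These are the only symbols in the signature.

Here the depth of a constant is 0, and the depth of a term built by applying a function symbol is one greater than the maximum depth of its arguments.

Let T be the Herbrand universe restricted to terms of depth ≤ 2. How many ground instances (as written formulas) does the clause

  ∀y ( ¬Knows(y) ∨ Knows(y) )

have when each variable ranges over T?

604

Ground terms of depth ≤ 2:
  Count level by level. With function symbols t/1, s/2, the terms of depth ≤ k are the 4 constants together with each function applied to depth-≤(k−1) tuples, so N_k = 4 + N_{k-1} + N_{k-1}^2.
  N_0 = 4
  N_1 = 4 + 4 + 4^2 = 24
  N_2 = 4 + 24 + 24^2 = 604
So there are 604 ground terms available for substitution.
The clause has 1 distinct variable (y), which appears in the body. In the free term algebra distinct substitutions yield syntactically distinct ground instances.
Number of ground instances = 604.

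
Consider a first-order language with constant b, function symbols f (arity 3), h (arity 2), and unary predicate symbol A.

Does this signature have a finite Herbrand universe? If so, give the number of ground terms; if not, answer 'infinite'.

The signature has at least one function symbol (f, arity 3) and at least one constant (b).
Iterating f gives infinitely many distinct ground terms: b, f(b, b, b), f(f(b, b, b), f(b, b, b), f(b, b, b)), ...
So the Herbrand universe is infinite.

infinite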